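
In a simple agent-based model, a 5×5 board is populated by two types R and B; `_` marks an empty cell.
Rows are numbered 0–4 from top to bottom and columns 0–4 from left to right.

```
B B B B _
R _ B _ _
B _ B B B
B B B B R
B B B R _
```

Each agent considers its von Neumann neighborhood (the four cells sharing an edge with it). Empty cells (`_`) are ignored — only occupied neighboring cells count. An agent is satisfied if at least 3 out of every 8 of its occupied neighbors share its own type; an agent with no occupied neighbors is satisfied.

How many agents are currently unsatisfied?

3

(0,0)B 1/2 ok
(0,1)B 2/2 ok
(0,2)B 3/3 ok
(0,3)B 1/1 ok
(1,0)R 0/2 unhappy
(1,2)B 2/2 ok
(2,0)B 1/2 ok
(2,2)B 3/3 ok
(2,3)B 3/3 ok
(2,4)B 1/2 ok
(3,0)B 3/3 ok
(3,1)B 3/3 ok
(3,2)B 4/4 ok
(3,3)B 2/4 ok
(3,4)R 0/2 unhappy
(4,0)B 2/2 ok
(4,1)B 3/3 ok
(4,2)B 2/3 ok
(4,3)R 0/2 unhappy
Unsatisfied: (1,0), (3,4), (4,3) — 3 in total.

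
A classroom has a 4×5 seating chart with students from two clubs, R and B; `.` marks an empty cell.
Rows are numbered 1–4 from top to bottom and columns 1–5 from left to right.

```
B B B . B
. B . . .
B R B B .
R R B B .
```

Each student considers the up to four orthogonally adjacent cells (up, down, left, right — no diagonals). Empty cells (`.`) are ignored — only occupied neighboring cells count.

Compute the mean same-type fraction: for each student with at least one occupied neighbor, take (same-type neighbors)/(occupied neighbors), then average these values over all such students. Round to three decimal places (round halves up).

Row 1: (1,1)B 1/1 · (1,2)B 3/3 · (1,3)B 1/1 · (1,5)B — no occupied neighbors
Row 2: (2,2)B 1/2
Row 3: (3,1)B 0/2 · (3,2)R 1/4 · (3,3)B 2/3 · (3,4)B 2/2
Row 4: (4,1)R 1/2 · (4,2)R 2/3 · (4,3)B 2/3 · (4,4)B 2/2
Sum over 12 students: 1/1 + 3/3 + 1/1 + 1/2 + 0/2 + 1/4 + 2/3 + 2/2 + 1/2 + 2/3 + 2/3 + 2/2 = 33/4; mean = 33/4 ÷ 12 = 11/16 = 0.6875 → 0.688.

0.688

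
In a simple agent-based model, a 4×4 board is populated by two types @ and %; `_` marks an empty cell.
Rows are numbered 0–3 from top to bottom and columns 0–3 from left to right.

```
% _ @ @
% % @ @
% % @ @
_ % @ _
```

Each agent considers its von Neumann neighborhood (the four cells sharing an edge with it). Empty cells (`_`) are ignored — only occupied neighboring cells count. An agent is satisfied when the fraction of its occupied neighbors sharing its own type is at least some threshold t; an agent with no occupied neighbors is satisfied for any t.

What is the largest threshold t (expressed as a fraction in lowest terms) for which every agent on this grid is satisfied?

1/2

Row 0: (0,0)% 1/1 · (0,2)@ 2/2 · (0,3)@ 2/2
Row 1: (1,0)% 3/3 · (1,1)% 2/3 · (1,2)@ 3/4 · (1,3)@ 3/3
Row 2: (2,0)% 2/2 · (2,1)% 3/4 · (2,2)@ 3/4 · (2,3)@ 2/2
Row 3: (3,1)% 1/2 · (3,2)@ 1/2
The smallest same-type fraction is 1/2 at (3,1), which reduces to 1/2. Any threshold above that leaves this agent unsatisfied.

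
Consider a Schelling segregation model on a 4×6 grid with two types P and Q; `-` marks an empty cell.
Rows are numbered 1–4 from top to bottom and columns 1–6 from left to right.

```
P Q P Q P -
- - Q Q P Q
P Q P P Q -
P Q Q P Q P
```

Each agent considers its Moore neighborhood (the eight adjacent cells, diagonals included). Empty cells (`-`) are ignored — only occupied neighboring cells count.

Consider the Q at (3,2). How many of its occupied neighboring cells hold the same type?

3

Occupied neighbors of (3,2): (2,3)=Q, (3,1)=P, (3,3)=P, (4,1)=P, (4,2)=Q, (4,3)=Q.
Same type (Q): 3 of 6.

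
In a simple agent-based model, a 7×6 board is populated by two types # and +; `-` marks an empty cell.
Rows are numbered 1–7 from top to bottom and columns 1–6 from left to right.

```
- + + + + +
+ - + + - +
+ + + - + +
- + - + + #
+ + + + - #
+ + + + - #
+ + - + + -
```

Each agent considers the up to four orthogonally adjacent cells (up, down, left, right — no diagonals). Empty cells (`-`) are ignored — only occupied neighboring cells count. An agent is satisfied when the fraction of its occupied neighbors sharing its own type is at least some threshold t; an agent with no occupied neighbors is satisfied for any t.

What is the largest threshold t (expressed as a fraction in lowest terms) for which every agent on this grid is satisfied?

1/3

Row 1: (1,2)+ 1/1 · (1,3)+ 3/3 · (1,4)+ 3/3 · (1,5)+ 2/2 · (1,6)+ 2/2
Row 2: (2,1)+ 1/1 · (2,3)+ 3/3 · (2,4)+ 2/2 · (2,6)+ 2/2
Row 3: (3,1)+ 2/2 · (3,2)+ 3/3 · (3,3)+ 2/2 · (3,5)+ 2/2 · (3,6)+ 2/3
Row 4: (4,2)+ 2/2 · (4,4)+ 2/2 · (4,5)+ 2/3 · (4,6)# 1/3
Row 5: (5,1)+ 2/2 · (5,2)+ 4/4 · (5,3)+ 3/3 · (5,4)+ 3/3 · (5,6)# 2/2
Row 6: (6,1)+ 3/3 · (6,2)+ 4/4 · (6,3)+ 3/3 · (6,4)+ 3/3 · (6,6)# 1/1
Row 7: (7,1)+ 2/2 · (7,2)+ 2/2 · (7,4)+ 2/2 · (7,5)+ 1/1
The smallest same-type fraction is 1/3 at (4,6), which reduces to 1/3. Any threshold above that leaves this agent unsatisfied.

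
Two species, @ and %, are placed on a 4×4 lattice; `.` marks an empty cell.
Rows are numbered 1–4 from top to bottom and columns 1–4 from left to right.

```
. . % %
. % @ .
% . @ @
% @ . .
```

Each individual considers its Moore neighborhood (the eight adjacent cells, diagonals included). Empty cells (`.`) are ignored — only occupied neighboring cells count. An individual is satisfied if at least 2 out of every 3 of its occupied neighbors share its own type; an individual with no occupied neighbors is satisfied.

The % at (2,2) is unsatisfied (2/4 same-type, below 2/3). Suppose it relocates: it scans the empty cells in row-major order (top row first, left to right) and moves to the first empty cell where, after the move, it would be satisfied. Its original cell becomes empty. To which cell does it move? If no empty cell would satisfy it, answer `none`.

Vacating (2,2). Empty cells in order:
  (1,1): 0/0 same-type → satisfied — stop here.

(1,1)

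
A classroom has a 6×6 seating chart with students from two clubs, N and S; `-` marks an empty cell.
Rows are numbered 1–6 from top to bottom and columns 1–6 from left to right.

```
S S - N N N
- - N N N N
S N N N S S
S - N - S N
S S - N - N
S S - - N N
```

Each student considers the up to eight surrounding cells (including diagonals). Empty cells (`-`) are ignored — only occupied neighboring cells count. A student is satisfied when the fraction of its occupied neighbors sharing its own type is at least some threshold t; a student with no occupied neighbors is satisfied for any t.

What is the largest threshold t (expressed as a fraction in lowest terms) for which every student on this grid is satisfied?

(1,1)S 1/1
(1,2)S 1/2
(1,4)N 4/4
(1,5)N 5/5
(1,6)N 3/3
(2,3)N 5/6
(2,4)N 6/7
(2,5)N 6/8
(2,6)N 3/5
(3,1)S 1/2
(3,2)N 3/5
(3,3)N 5/5
(3,4)N 5/7
(3,5)S 2/7
(3,6)S 2/5
(4,1)S 3/4
(4,3)N 4/5
(4,5)S 2/6
(4,6)N 1/4
(5,1)S 4/4
(5,2)S 4/5
(5,4)N 2/3
(5,6)N 3/4
(6,1)S 3/3
(6,2)S 3/3
(6,5)N 3/3
(6,6)N 2/2
The smallest same-type fraction is 1/4 at (4,6), which reduces to 1/4. Any threshold above that leaves this student unsatisfied.

1/4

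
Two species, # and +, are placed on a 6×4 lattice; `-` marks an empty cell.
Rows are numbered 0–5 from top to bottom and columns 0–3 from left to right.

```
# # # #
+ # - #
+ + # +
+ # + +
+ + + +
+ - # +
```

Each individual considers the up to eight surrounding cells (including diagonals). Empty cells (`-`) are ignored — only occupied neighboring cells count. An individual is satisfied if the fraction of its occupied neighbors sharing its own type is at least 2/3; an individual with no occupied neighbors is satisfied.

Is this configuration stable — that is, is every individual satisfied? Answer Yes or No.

(0,0)# 2/3 satisfied
(0,1)# 3/4 satisfied
(0,2)# 4/4 satisfied
(0,3)# 2/2 satisfied
(1,0)+ 2/5 not
(1,1)# 4/7 not
(1,3)# 3/4 satisfied
(2,0)+ 3/5 not
(2,1)+ 4/7 not
(2,2)# 3/7 not
(2,3)+ 2/4 not
(3,0)+ 4/5 satisfied
(3,1)# 1/8 not
(3,2)+ 6/8 satisfied
(3,3)+ 4/5 satisfied
(4,0)+ 3/4 satisfied
(4,1)+ 5/7 satisfied
(4,2)+ 5/7 satisfied
(4,3)+ 4/5 satisfied
(5,0)+ 2/2 satisfied
(5,2)# 0/4 not
(5,3)+ 2/3 satisfied
For instance (1,0) has only 2/5 same-type neighbors, below 2/3.

No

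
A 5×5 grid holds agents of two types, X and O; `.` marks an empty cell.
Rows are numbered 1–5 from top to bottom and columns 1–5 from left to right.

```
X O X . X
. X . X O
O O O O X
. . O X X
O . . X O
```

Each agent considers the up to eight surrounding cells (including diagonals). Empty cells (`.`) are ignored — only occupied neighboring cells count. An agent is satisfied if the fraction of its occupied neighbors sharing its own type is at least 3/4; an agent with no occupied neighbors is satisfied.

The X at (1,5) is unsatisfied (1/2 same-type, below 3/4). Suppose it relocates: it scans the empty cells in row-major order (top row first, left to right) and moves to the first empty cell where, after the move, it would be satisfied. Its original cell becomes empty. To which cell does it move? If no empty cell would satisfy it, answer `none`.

Vacating (1,5). Empty cells in order:
  (1,4): 2/3 same-type → still unsatisfied.
  (2,1): 2/5 same-type → still unsatisfied.
  (2,3): 3/7 same-type → still unsatisfied.
  (4,1): 0/3 same-type → still unsatisfied.
  (4,2): 0/5 same-type → still unsatisfied.
  (5,2): 0/2 same-type → still unsatisfied.
  (5,3): 2/3 same-type → still unsatisfied.

none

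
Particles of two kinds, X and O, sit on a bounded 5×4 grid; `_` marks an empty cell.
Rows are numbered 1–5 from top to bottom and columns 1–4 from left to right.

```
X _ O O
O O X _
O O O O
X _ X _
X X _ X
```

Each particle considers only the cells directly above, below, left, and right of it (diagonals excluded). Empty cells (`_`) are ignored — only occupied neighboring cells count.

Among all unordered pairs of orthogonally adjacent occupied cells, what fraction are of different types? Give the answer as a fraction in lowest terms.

2/5

Scan each occupied cell's neighbors to the right and below so each pair is counted once.
Row 1: X(1,1)–O(2,1)≠ O(1,3)–O(1,4)= O(1,3)–X(2,3)≠  → 2/3 unlike.
Row 2: O(2,1)–O(2,2)= O(2,1)–O(3,1)= O(2,2)–X(2,3)≠ O(2,2)–O(3,2)= X(2,3)–O(3,3)≠  → 2/5 unlike.
Row 3: O(3,1)–O(3,2)= O(3,1)–X(4,1)≠ O(3,2)–O(3,3)= O(3,3)–O(3,4)= O(3,3)–X(4,3)≠  → 2/5 unlike.
Row 4: X(4,1)–X(5,1)=  → 0/1 unlike.
Row 5: X(5,1)–X(5,2)=  → 0/1 unlike.
Total adjacent occupied pairs: 15; unlike-type pairs: 6.
6/15 reduces to 2/5.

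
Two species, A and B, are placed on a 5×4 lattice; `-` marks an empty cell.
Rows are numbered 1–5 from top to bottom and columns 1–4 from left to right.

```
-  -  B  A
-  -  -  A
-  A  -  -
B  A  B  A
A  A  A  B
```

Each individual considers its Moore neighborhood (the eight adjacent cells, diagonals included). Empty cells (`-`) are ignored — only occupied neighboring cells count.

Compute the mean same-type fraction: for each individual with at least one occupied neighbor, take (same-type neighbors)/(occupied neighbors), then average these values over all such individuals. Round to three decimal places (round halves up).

(1,3)B 0/2
(1,4)A 1/2
(2,4)A 1/2
(3,2)A 1/3
(4,1)B 0/4
(4,2)A 4/6
(4,3)B 1/6
(4,4)A 1/3
(5,1)A 2/3
(5,2)A 3/5
(5,3)A 3/5
(5,4)B 1/3
Sum over 12 individuals: 0/2 + 1/2 + 1/2 + 1/3 + 0/4 + 4/6 + 1/6 + 1/3 + 2/3 + 3/5 + 3/5 + 1/3 = 47/10; mean = 47/10 ÷ 12 = 47/120 = 0.391666… → 0.392.

0.392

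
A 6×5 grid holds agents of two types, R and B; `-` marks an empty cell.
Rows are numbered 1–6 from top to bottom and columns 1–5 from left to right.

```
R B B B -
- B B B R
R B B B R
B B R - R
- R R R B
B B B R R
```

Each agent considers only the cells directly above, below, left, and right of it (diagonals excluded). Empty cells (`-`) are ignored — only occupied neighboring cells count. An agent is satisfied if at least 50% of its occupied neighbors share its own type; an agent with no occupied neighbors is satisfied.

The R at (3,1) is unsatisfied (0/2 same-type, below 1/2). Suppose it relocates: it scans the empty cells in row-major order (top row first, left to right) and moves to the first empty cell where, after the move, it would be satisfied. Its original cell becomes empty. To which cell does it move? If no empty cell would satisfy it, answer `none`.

(1,5)

Vacating (3,1). Empty cells in order:
  (1,5): 1/2 same-type → satisfied — stop here.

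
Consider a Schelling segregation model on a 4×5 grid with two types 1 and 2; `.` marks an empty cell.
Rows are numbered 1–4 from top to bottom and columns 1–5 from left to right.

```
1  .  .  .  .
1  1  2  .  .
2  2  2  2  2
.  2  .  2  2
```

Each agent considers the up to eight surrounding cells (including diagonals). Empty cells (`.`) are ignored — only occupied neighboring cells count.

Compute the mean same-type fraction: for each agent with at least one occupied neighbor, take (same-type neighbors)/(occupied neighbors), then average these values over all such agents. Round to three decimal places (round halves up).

0.799

(1,1)1 2/2
(2,1)1 2/4
(2,2)1 2/6
(2,3)2 3/4
(3,1)2 2/4
(3,2)2 4/6
(3,3)2 5/6
(3,4)2 5/5
(3,5)2 3/3
(4,2)2 3/3
(4,4)2 4/4
(4,5)2 3/3
Sum over 12 agents: 2/2 + 2/4 + 2/6 + 3/4 + 2/4 + 4/6 + 5/6 + 5/5 + 3/3 + 3/3 + 4/4 + 3/3 = 115/12; mean = 115/12 ÷ 12 = 115/144 = 0.798611… → 0.799.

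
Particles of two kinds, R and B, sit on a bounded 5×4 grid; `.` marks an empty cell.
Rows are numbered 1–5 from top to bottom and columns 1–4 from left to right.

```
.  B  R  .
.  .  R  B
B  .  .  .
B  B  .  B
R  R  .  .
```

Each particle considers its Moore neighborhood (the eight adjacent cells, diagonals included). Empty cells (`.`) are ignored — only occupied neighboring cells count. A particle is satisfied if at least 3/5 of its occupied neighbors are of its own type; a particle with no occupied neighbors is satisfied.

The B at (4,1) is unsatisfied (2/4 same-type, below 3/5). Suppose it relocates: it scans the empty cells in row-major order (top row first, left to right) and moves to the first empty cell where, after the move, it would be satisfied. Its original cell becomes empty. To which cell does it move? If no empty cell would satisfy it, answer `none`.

Vacating (4,1). Empty cells in order:
  (1,1): 1/1 same-type → satisfied — stop here.

(1,1)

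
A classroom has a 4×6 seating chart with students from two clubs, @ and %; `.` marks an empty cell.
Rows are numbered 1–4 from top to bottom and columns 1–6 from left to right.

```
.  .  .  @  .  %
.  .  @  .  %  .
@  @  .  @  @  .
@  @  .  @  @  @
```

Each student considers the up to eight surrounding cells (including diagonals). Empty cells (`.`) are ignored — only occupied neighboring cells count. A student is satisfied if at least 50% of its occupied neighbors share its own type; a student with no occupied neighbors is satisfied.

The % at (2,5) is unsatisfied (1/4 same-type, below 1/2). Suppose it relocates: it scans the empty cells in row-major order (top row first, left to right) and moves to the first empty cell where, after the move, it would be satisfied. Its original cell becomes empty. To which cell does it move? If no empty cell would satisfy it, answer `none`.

(1,1)

Vacating (2,5). Empty cells in order:
  (1,1): 0/0 same-type → satisfied — stop here.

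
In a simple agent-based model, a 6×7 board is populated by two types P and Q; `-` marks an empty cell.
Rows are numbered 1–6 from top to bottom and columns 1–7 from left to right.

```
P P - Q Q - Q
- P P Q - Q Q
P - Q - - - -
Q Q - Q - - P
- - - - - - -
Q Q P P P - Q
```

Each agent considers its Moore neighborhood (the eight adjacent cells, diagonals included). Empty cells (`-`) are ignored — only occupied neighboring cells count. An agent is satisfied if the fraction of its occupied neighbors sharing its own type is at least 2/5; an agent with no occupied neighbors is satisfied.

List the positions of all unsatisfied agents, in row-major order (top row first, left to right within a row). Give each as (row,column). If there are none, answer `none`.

(3,1)

(1,1)P 2/2 ✓
(1,2)P 3/3 ✓
(1,4)Q 2/3 ✓
(1,5)Q 3/3 ✓
(1,7)Q 2/2 ✓
(2,2)P 4/5 ✓
(2,3)P 2/5 ✓
(2,4)Q 3/4 ✓
(2,6)Q 3/3 ✓
(2,7)Q 2/2 ✓
(3,1)P 1/3 ✗
(3,3)Q 3/5 ✓
(4,1)Q 1/2 ✓
(4,2)Q 2/3 ✓
(4,4)Q 1/1 ✓
(4,7)P 0/0 ✓
(6,1)Q 1/1 ✓
(6,2)Q 1/2 ✓
(6,3)P 1/2 ✓
(6,4)P 2/2 ✓
(6,5)P 1/1 ✓
(6,7)Q 0/0 ✓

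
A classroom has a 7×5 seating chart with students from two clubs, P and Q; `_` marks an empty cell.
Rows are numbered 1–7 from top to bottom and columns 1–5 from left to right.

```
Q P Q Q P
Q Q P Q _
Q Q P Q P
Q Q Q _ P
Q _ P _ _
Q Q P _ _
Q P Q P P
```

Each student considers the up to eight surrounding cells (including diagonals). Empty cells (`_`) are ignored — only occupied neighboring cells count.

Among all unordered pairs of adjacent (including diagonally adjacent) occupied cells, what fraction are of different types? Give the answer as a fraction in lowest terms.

31/67

Scan each occupied cell's neighbors to the right and below (and the two forward diagonals) so each pair is counted once.
Row 1: Q(1,1)–P(1,2)≠ Q(1,1)–Q(2,1)= Q(1,1)–Q(2,2)= P(1,2)–Q(1,3)≠ P(1,2)–Q(2,2)≠ P(1,2)–P(2,3)= P(1,2)–Q(2,1)≠ Q(1,3)–Q(1,4)= Q(1,3)–P(2,3)≠ Q(1,3)–Q(2,4)= Q(1,3)–Q(2,2)= Q(1,4)–P(1,5)≠ Q(1,4)–Q(2,4)= Q(1,4)–P(2,3)≠ P(1,5)–Q(2,4)≠  → 8/15 unlike.
Row 2: Q(2,1)–Q(2,2)= Q(2,1)–Q(3,1)= Q(2,1)–Q(3,2)= Q(2,2)–P(2,3)≠ Q(2,2)–Q(3,2)= Q(2,2)–P(3,3)≠ Q(2,2)–Q(3,1)= P(2,3)–Q(2,4)≠ P(2,3)–P(3,3)= P(2,3)–Q(3,4)≠ P(2,3)–Q(3,2)≠ Q(2,4)–Q(3,4)= Q(2,4)–P(3,5)≠ Q(2,4)–P(3,3)≠  → 7/14 unlike.
Row 3: Q(3,1)–Q(3,2)= Q(3,1)–Q(4,1)= Q(3,1)–Q(4,2)= Q(3,2)–P(3,3)≠ Q(3,2)–Q(4,2)= Q(3,2)–Q(4,3)= Q(3,2)–Q(4,1)= P(3,3)–Q(3,4)≠ P(3,3)–Q(4,3)≠ P(3,3)–Q(4,2)≠ Q(3,4)–P(3,5)≠ Q(3,4)–P(4,5)≠ Q(3,4)–Q(4,3)= P(3,5)–P(4,5)=  → 6/14 unlike.
Row 4: Q(4,1)–Q(4,2)= Q(4,1)–Q(5,1)= Q(4,2)–Q(4,3)= Q(4,2)–P(5,3)≠ Q(4,2)–Q(5,1)= Q(4,3)–P(5,3)≠  → 2/6 unlike.
Row 5: Q(5,1)–Q(6,1)= Q(5,1)–Q(6,2)= P(5,3)–P(6,3)= P(5,3)–Q(6,2)≠  → 1/4 unlike.
Row 6: Q(6,1)–Q(6,2)= Q(6,1)–Q(7,1)= Q(6,1)–P(7,2)≠ Q(6,2)–P(6,3)≠ Q(6,2)–P(7,2)≠ Q(6,2)–Q(7,3)= Q(6,2)–Q(7,1)= P(6,3)–Q(7,3)≠ P(6,3)–P(7,4)= P(6,3)–P(7,2)=  → 4/10 unlike.
Row 7: Q(7,1)–P(7,2)≠ P(7,2)–Q(7,3)≠ Q(7,3)–P(7,4)≠ P(7,4)–P(7,5)=  → 3/4 unlike.
Total adjacent occupied pairs: 67; unlike-type pairs: 31.
31/67 is already in lowest terms.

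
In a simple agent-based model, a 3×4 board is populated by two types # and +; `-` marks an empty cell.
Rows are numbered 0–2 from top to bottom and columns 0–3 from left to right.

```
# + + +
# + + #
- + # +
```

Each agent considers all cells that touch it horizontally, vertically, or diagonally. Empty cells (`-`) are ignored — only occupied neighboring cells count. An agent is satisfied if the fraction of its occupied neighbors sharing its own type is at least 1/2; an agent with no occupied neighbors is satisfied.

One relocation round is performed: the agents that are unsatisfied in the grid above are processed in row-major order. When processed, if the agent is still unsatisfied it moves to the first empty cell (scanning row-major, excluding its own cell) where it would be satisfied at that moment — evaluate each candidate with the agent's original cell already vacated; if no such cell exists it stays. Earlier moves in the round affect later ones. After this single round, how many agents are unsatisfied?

Initially unsatisfied (in order): (0,0), (1,0), (1,3), (2,2), (2,3).
  (0,0): no empty cell satisfies it; stays.
  (1,0): no empty cell satisfies it; stays.
  (1,3): no empty cell satisfies it; stays.
  (2,2): no empty cell satisfies it; stays.
  (2,3) → (2,0).
Resulting grid:
# + + +
# + + #
+ + # -
Unsatisfied now: (0,0), (1,0), (1,3), (2,2).

4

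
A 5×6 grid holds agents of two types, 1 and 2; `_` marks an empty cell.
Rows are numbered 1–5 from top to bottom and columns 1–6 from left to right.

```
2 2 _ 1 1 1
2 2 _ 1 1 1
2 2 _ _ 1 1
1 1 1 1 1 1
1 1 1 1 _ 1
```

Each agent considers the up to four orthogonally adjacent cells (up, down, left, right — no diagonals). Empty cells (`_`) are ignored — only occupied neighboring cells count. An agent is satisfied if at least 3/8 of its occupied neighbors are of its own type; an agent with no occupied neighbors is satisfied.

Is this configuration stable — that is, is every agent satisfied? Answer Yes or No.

(1,1)2 2/2 ok
(1,2)2 2/2 ok
(1,4)1 2/2 ok
(1,5)1 3/3 ok
(1,6)1 2/2 ok
(2,1)2 3/3 ok
(2,2)2 3/3 ok
(2,4)1 2/2 ok
(2,5)1 4/4 ok
(2,6)1 3/3 ok
(3,1)2 2/3 ok
(3,2)2 2/3 ok
(3,5)1 3/3 ok
(3,6)1 3/3 ok
(4,1)1 2/3 ok
(4,2)1 3/4 ok
(4,3)1 3/3 ok
(4,4)1 3/3 ok
(4,5)1 3/3 ok
(4,6)1 3/3 ok
(5,1)1 2/2 ok
(5,2)1 3/3 ok
(5,3)1 3/3 ok
(5,4)1 2/2 ok
(5,6)1 1/1 ok
All meet the threshold, so the configuration is stable.

Yes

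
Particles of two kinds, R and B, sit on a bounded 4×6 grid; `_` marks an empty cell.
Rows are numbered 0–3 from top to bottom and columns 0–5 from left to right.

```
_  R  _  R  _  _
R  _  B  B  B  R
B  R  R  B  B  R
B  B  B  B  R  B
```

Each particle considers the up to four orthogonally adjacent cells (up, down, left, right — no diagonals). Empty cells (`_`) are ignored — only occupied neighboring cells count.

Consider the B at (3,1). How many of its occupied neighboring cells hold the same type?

Occupied neighbors of (3,1): (2,1)=R, (3,0)=B, (3,2)=B.
Same type (B): 2 of 3.

2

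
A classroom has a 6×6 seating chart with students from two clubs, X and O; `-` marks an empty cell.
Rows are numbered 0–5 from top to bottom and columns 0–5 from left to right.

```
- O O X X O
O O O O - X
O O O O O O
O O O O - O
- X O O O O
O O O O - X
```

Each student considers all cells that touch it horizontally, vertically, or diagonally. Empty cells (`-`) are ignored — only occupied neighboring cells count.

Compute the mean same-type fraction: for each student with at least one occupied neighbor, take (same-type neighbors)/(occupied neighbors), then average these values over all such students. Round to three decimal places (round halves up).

0.735

(0,1)O 4/4
(0,2)O 4/5
(0,3)X 1/4
(0,4)X 2/4
(0,5)O 0/2
(1,0)O 4/4
(1,1)O 7/7
(1,2)O 7/8
(1,3)O 5/7
(1,5)X 1/4
(2,0)O 5/5
(2,1)O 8/8
(2,2)O 8/8
(2,3)O 6/6
(2,4)O 5/6
(2,5)O 2/3
(3,0)O 3/4
(3,1)O 6/7
(3,2)O 7/8
(3,3)O 7/7
(3,5)O 4/4
(4,1)X 0/7
(4,2)O 7/8
(4,3)O 6/6
(4,4)O 5/6
(4,5)O 2/3
(5,0)O 1/2
(5,1)O 3/4
(5,2)O 4/5
(5,3)O 4/4
(5,5)X 0/2
Sum over 31 students: 4/4 + 4/5 + 1/4 + 2/4 + 0/2 + 4/4 + 7/7 + 7/8 + 5/7 + 1/4 + 5/5 + 8/8 + 8/8 + 6/6 + 5/6 + 2/3 + 3/4 + 6/7 + 7/8 + 7/7 + 4/4 + 0/7 + 7/8 + 6/6 + 5/6 + 2/3 + 1/2 + 3/4 + 4/5 + 4/4 + 0/2 = 6383/280; mean = 6383/280 ÷ 31 = 6383/8680 = 0.735368… → 0.735.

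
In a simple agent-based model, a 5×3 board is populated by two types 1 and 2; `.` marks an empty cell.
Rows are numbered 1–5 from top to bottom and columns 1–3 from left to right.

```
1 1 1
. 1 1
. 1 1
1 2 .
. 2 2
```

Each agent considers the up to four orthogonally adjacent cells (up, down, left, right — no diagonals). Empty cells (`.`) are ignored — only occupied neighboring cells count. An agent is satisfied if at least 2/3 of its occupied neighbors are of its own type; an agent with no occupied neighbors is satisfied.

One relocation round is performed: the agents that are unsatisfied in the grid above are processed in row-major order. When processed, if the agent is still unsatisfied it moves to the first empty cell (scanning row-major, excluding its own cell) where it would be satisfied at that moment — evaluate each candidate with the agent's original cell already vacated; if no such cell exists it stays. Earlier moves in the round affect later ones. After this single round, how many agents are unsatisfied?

Initially unsatisfied (in order): (4,1), (4,2).
  (4,1) → (2,1).
  (4,2) → (4,1).
Resulting grid:
1 1 1
1 1 1
. 1 1
2 . .
. 2 2
All satisfied now.

0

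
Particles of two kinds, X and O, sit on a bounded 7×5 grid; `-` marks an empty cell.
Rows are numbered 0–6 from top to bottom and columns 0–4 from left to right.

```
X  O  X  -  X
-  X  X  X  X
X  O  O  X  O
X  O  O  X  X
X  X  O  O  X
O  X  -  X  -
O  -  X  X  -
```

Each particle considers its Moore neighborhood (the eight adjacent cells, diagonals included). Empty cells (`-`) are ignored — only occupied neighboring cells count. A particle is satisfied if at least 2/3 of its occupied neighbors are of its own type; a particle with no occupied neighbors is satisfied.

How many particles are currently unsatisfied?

22

(0,0)X 1/2 ✗
(0,1)O 0/4 ✗
(0,2)X 3/4 ✓
(0,4)X 2/2 ✓
(1,1)X 4/7 ✗
(1,2)X 4/7 ✗
(1,3)X 5/7 ✓
(1,4)X 3/4 ✓
(2,0)X 2/4 ✗
(2,1)O 3/7 ✗
(2,2)O 3/8 ✗
(2,3)X 5/8 ✗
(2,4)O 0/5 ✗
(3,0)X 3/5 ✗
(3,1)O 4/8 ✗
(3,2)O 5/8 ✗
(3,3)X 3/8 ✗
(3,4)X 3/5 ✗
(4,0)X 3/5 ✗
(4,1)X 3/7 ✗
(4,2)O 3/7 ✗
(4,3)O 2/6 ✗
(4,4)X 3/4 ✓
(5,0)O 1/4 ✗
(5,1)X 3/6 ✗
(5,3)X 3/5 ✗
(6,0)O 1/2 ✗
(6,2)X 3/3 ✓
(6,3)X 2/2 ✓
Unsatisfied: (0,0), (0,1), (1,1), (1,2), (2,0), (2,1), (2,2), (2,3), (2,4), (3,0), (3,1), (3,2), (3,3), (3,4), (4,0), (4,1), (4,2), (4,3), (5,0), (5,1), (5,3), (6,0) — 22 in total.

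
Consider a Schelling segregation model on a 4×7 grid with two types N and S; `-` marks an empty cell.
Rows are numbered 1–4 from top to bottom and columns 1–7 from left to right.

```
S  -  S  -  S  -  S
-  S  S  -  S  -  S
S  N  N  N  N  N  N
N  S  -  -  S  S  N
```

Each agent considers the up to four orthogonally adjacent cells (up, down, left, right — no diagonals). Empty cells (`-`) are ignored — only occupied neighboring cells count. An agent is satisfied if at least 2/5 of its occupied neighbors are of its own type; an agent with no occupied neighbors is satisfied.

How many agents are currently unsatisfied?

5

Row 1: (1,1)S 0/0 ok · (1,3)S 1/1 ok · (1,5)S 1/1 ok · (1,7)S 1/1 ok
Row 2: (2,2)S 1/2 ok · (2,3)S 2/3 ok · (2,5)S 1/2 ok · (2,7)S 1/2 ok
Row 3: (3,1)S 0/2 unhappy · (3,2)N 1/4 unhappy · (3,3)N 2/3 ok · (3,4)N 2/2 ok · (3,5)N 2/4 ok · (3,6)N 2/3 ok · (3,7)N 2/3 ok
Row 4: (4,1)N 0/2 unhappy · (4,2)S 0/2 unhappy · (4,5)S 1/2 ok · (4,6)S 1/3 unhappy · (4,7)N 1/2 ok
Unsatisfied: (3,1), (3,2), (4,1), (4,2), (4,6) — 5 in total.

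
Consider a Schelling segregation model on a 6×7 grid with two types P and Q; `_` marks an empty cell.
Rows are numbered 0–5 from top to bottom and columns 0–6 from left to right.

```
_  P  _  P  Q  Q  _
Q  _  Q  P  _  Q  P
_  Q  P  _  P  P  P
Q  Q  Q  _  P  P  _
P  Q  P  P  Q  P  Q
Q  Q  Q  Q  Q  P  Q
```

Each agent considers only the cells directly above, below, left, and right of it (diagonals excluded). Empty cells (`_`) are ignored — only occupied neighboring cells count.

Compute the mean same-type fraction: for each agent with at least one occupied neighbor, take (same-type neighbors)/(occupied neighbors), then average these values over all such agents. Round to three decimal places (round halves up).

0.540

Row 0: (0,1)P — no occupied neighbors · (0,3)P 1/2 · (0,4)Q 1/2 · (0,5)Q 2/2
Row 1: (1,0)Q — no occupied neighbors · (1,2)Q 0/2 · (1,3)P 1/2 · (1,5)Q 1/3 · (1,6)P 1/2
Row 2: (2,1)Q 1/2 · (2,2)P 0/3 · (2,4)P 2/2 · (2,5)P 3/4 · (2,6)P 2/2
Row 3: (3,0)Q 1/2 · (3,1)Q 4/4 · (3,2)Q 1/3 · (3,4)P 2/3 · (3,5)P 3/3
Row 4: (4,0)P 0/3 · (4,1)Q 2/4 · (4,2)P 1/4 · (4,3)P 1/3 · (4,4)Q 1/4 · (4,5)P 2/4 · (4,6)Q 1/2
Row 5: (5,0)Q 1/2 · (5,1)Q 3/3 · (5,2)Q 2/3 · (5,3)Q 2/3 · (5,4)Q 2/3 · (5,5)P 1/3 · (5,6)Q 1/2
Sum over 31 agents: 1/2 + 1/2 + 2/2 + 0/2 + 1/2 + 1/3 + 1/2 + 1/2 + 0/3 + 2/2 + 3/4 + 2/2 + 1/2 + 4/4 + 1/3 + 2/3 + 3/3 + 0/3 + 2/4 + 1/4 + 1/3 + 1/4 + 2/4 + 1/2 + 1/2 + 3/3 + 2/3 + 2/3 + 2/3 + 1/3 + 1/2 = 67/4; mean = 67/4 ÷ 31 = 67/124 = 0.540322… → 0.540.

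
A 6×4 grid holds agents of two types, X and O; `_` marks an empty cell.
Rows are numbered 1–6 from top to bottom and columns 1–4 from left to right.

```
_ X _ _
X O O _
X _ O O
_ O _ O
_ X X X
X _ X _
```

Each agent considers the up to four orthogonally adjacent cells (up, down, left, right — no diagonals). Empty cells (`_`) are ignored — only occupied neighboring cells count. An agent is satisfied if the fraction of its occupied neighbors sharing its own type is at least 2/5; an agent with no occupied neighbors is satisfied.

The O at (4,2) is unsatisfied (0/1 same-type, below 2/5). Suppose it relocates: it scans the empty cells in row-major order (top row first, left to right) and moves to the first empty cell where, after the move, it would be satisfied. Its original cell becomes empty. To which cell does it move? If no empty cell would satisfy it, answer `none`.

Vacating (4,2). Empty cells in order:
  (1,1): 0/2 same-type → still unsatisfied.
  (1,3): 1/2 same-type → satisfied — stop here.

(1,3)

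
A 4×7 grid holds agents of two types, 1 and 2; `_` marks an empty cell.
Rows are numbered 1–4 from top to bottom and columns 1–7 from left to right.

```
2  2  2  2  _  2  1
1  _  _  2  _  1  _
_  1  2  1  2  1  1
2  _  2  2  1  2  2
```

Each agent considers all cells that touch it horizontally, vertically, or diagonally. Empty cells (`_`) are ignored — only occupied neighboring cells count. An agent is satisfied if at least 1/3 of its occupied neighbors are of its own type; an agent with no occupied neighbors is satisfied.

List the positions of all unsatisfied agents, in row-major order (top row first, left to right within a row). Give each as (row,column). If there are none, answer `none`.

(1,1)2 1/2 ✓
(1,2)2 2/3 ✓
(1,3)2 3/3 ✓
(1,4)2 2/2 ✓
(1,6)2 0/2 ✗
(1,7)1 1/2 ✓
(2,1)1 1/3 ✓
(2,4)2 4/5 ✓
(2,6)1 3/5 ✓
(3,2)1 1/4 ✗
(3,3)2 3/5 ✓
(3,4)1 1/6 ✗
(3,5)2 3/7 ✓
(3,6)1 3/6 ✓
(3,7)1 2/4 ✓
(4,1)2 0/1 ✗
(4,3)2 2/4 ✓
(4,4)2 3/5 ✓
(4,5)1 2/5 ✓
(4,6)2 2/5 ✓
(4,7)2 1/3 ✓

(1,6), (3,2), (3,4), (4,1)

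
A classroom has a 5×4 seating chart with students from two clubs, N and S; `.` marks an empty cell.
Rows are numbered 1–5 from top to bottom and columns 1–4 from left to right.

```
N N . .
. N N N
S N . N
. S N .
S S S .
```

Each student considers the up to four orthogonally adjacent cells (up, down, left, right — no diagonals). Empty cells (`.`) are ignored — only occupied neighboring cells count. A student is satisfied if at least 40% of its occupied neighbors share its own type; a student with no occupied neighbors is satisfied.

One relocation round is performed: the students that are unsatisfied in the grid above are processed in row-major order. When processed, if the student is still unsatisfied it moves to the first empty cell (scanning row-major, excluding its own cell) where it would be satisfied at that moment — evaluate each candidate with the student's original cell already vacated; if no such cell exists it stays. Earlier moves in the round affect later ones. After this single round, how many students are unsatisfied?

0

Initially unsatisfied (in order): (3,1), (3,2), (4,2), (4,3).
  (3,1) → (4,1).
  (3,2): now satisfied by earlier moves; stays.
  (4,2): now satisfied by earlier moves; stays.
  (4,3) → (1,3).
Resulting grid:
N N N .
. N N N
. N . N
S S . .
S S S .
All satisfied now.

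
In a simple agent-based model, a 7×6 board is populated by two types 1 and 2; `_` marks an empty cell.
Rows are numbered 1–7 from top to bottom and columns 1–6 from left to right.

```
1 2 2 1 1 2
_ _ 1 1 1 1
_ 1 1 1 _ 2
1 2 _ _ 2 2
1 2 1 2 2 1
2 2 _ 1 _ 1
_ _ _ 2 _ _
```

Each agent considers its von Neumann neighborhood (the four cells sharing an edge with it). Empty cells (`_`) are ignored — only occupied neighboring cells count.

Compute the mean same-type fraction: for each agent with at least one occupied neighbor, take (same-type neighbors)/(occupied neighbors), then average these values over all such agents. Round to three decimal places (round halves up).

Row 1: (1,1)1 0/1 · (1,2)2 1/2 · (1,3)2 1/3 · (1,4)1 2/3 · (1,5)1 2/3 · (1,6)2 0/2
Row 2: (2,3)1 2/3 · (2,4)1 4/4 · (2,5)1 3/3 · (2,6)1 1/3
Row 3: (3,2)1 1/2 · (3,3)1 3/3 · (3,4)1 2/2 · (3,6)2 1/2
Row 4: (4,1)1 1/2 · (4,2)2 1/3 · (4,5)2 2/2 · (4,6)2 2/3
Row 5: (5,1)1 1/3 · (5,2)2 2/4 · (5,3)1 0/2 · (5,4)2 1/3 · (5,5)2 2/3 · (5,6)1 1/3
Row 6: (6,1)2 1/2 · (6,2)2 2/2 · (6,4)1 0/2 · (6,6)1 1/1
Row 7: (7,4)2 0/1
Sum over 29 agents: 0/1 + 1/2 + 1/3 + 2/3 + 2/3 + 0/2 + 2/3 + 4/4 + 3/3 + 1/3 + 1/2 + 3/3 + 2/2 + 1/2 + 1/2 + 1/3 + 2/2 + 2/3 + 1/3 + 2/4 + 0/2 + 1/3 + 2/3 + 1/3 + 1/2 + 2/2 + 0/2 + 1/1 + 0/1 = 46/3; mean = 46/3 ÷ 29 = 46/87 = 0.528735… → 0.529.

0.529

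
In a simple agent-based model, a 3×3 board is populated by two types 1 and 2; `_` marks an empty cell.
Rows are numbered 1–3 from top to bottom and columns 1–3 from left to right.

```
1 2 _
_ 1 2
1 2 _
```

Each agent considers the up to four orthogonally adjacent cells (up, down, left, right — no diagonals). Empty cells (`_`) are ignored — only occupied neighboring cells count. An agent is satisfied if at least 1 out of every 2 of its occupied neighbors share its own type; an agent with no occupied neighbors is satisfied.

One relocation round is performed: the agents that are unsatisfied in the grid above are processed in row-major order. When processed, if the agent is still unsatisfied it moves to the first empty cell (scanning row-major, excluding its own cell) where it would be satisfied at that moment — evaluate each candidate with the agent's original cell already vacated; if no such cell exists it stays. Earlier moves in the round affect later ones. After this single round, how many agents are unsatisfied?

Initially unsatisfied (in order): (1,1), (1,2), (2,2), (2,3), (3,1), (3,2).
  (1,1) → (2,1).
  (1,2) → (1,3).
  (2,2) → (1,1).
  (2,3): now satisfied by earlier moves; stays.
  (3,1): now satisfied by earlier moves; stays.
  (3,2) → (1,2).
Resulting grid:
1 2 2
1 _ 2
1 _ _
All satisfied now.

0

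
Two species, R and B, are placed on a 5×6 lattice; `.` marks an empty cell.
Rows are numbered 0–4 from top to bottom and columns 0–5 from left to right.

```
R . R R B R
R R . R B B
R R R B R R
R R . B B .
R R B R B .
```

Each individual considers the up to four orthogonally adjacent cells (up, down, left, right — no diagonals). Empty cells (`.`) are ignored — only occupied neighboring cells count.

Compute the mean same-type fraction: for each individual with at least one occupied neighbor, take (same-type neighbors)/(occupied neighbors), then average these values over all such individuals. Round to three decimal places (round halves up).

0.607

Row 0: (0,0)R 1/1 · (0,2)R 1/1 · (0,3)R 2/3 · (0,4)B 1/3 · (0,5)R 0/2
Row 1: (1,0)R 3/3 · (1,1)R 2/2 · (1,3)R 1/3 · (1,4)B 2/4 · (1,5)B 1/3
Row 2: (2,0)R 3/3 · (2,1)R 4/4 · (2,2)R 1/2 · (2,3)B 1/4 · (2,4)R 1/4 · (2,5)R 1/2
Row 3: (3,0)R 3/3 · (3,1)R 3/3 · (3,3)B 2/3 · (3,4)B 2/3
Row 4: (4,0)R 2/2 · (4,1)R 2/3 · (4,2)B 0/2 · (4,3)R 0/3 · (4,4)B 1/2
Sum over 25 individuals: 1/1 + 1/1 + 2/3 + 1/3 + 0/2 + 3/3 + 2/2 + 1/3 + 2/4 + 1/3 + 3/3 + 4/4 + 1/2 + 1/4 + 1/4 + 1/2 + 3/3 + 3/3 + 2/3 + 2/3 + 2/2 + 2/3 + 0/2 + 0/3 + 1/2 = 91/6; mean = 91/6 ÷ 25 = 91/150 = 0.606666… → 0.607.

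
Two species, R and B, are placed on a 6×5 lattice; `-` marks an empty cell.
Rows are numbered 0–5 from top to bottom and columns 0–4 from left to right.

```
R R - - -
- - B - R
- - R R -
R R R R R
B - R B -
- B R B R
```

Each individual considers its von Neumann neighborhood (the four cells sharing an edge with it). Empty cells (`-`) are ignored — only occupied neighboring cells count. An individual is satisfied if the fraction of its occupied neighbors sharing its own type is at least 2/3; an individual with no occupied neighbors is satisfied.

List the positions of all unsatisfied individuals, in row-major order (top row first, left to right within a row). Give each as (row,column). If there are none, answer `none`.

(1,2), (3,0), (4,0), (4,3), (5,1), (5,2), (5,3), (5,4)

(0,0)R 1/1 ✓
(0,1)R 1/1 ✓
(1,2)B 0/1 ✗
(1,4)R 0/0 ✓
(2,2)R 2/3 ✓
(2,3)R 2/2 ✓
(3,0)R 1/2 ✗
(3,1)R 2/2 ✓
(3,2)R 4/4 ✓
(3,3)R 3/4 ✓
(3,4)R 1/1 ✓
(4,0)B 0/1 ✗
(4,2)R 2/3 ✓
(4,3)B 1/3 ✗
(5,1)B 0/1 ✗
(5,2)R 1/3 ✗
(5,3)B 1/3 ✗
(5,4)R 0/1 ✗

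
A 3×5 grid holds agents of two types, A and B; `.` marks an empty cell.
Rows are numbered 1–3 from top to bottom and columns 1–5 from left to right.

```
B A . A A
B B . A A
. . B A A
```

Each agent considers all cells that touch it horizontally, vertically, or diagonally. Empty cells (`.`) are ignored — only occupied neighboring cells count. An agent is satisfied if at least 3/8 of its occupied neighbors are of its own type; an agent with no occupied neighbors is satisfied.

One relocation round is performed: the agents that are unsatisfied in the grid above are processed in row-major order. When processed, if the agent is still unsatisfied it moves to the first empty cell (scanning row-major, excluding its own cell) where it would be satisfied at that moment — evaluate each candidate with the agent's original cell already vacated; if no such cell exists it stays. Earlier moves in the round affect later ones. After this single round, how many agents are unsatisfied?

Initially unsatisfied (in order): (1,2), (3,3).
  (1,2) → (1,3).
  (3,3) → (1,2).
Resulting grid:
B B A A A
B B . A A
. . . A A
All satisfied now.

0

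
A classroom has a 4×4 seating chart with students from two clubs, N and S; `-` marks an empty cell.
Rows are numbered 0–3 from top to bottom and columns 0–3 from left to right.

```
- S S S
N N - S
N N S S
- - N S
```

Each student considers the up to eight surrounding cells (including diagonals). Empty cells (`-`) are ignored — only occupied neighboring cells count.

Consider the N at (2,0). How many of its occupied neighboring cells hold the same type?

3

Occupied neighbors of (2,0): (1,0)=N, (1,1)=N, (2,1)=N.
Same type (N): 3 of 3.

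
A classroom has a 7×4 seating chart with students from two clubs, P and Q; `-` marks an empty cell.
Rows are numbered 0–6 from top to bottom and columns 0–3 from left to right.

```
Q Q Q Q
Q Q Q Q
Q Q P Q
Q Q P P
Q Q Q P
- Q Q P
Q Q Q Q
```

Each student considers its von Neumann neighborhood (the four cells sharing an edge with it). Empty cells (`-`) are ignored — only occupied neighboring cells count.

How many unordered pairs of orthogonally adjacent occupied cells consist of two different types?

Scan each occupied cell's neighbors to the right and below so each pair is counted once.
Row 0: Q(0,0)–Q(0,1)= Q(0,0)–Q(1,0)= Q(0,1)–Q(0,2)= Q(0,1)–Q(1,1)= Q(0,2)–Q(0,3)= Q(0,2)–Q(1,2)= Q(0,3)–Q(1,3)=  → 0/7 unlike.
Row 1: Q(1,0)–Q(1,1)= Q(1,0)–Q(2,0)= Q(1,1)–Q(1,2)= Q(1,1)–Q(2,1)= Q(1,2)–Q(1,3)= Q(1,2)–P(2,2)≠ Q(1,3)–Q(2,3)=  → 1/7 unlike.
Row 2: Q(2,0)–Q(2,1)= Q(2,0)–Q(3,0)= Q(2,1)–P(2,2)≠ Q(2,1)–Q(3,1)= P(2,2)–Q(2,3)≠ P(2,2)–P(3,2)= Q(2,3)–P(3,3)≠  → 3/7 unlike.
Row 3: Q(3,0)–Q(3,1)= Q(3,0)–Q(4,0)= Q(3,1)–P(3,2)≠ Q(3,1)–Q(4,1)= P(3,2)–P(3,3)= P(3,2)–Q(4,2)≠ P(3,3)–P(4,3)=  → 2/7 unlike.
Row 4: Q(4,0)–Q(4,1)= Q(4,1)–Q(4,2)= Q(4,1)–Q(5,1)= Q(4,2)–P(4,3)≠ Q(4,2)–Q(5,2)= P(4,3)–P(5,3)=  → 1/6 unlike.
Row 5: Q(5,1)–Q(5,2)= Q(5,1)–Q(6,1)= Q(5,2)–P(5,3)≠ Q(5,2)–Q(6,2)= P(5,3)–Q(6,3)≠  → 2/5 unlike.
Row 6: Q(6,0)–Q(6,1)= Q(6,1)–Q(6,2)= Q(6,2)–Q(6,3)=  → 0/3 unlike.
Total adjacent occupied pairs: 42; unlike-type pairs: 9.

9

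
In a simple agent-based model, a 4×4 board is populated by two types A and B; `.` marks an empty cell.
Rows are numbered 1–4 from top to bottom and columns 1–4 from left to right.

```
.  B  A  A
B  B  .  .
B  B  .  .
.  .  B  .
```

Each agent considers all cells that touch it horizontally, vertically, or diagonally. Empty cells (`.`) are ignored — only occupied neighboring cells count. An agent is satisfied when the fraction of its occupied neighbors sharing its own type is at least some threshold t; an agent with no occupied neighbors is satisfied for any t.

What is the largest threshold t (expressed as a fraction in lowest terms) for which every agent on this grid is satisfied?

1/3

(1,2)B 2/3
(1,3)A 1/3
(1,4)A 1/1
(2,1)B 4/4
(2,2)B 4/5
(3,1)B 3/3
(3,2)B 4/4
(4,3)B 1/1
The smallest same-type fraction is 1/3 at (1,3), which reduces to 1/3. Any threshold above that leaves this agent unsatisfied.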